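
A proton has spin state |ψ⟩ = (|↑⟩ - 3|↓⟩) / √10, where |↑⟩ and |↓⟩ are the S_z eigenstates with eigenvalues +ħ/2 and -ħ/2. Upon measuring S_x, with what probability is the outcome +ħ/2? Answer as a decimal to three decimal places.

0.200

|+x⟩ = (|↑⟩ + |↓⟩)/√2, so ⟨+x|ψ⟩ = (-2) / (√2·√10).
P = |-2|² / 20 = 4/20.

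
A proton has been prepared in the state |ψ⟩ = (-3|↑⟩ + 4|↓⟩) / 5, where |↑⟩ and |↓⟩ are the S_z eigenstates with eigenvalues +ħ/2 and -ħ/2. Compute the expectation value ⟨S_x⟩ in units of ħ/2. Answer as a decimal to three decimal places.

-0.960

⟨σ_x⟩ = 2 Re(a* b)/(|a|²+|b|²) with a = -3, b = 4.
a* b = -12, so ⟨σ_x⟩ = -24/25.
⟨S_x⟩ = (ħ/2)·⟨σ_x⟩.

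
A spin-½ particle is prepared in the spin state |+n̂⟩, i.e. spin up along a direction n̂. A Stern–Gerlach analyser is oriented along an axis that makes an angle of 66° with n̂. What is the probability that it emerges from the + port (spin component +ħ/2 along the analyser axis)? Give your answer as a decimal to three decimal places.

For spin-½, the probability of finding spin-up along an axis at angle θ to the initial spin direction is cos²(θ/2); spin-down is sin²(θ/2).
θ = 66°, so P = cos²(33°) ≈ 0.703.

0.703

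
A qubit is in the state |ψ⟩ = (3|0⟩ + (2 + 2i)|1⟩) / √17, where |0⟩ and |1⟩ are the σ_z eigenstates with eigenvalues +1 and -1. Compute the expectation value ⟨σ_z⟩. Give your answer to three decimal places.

⟨σ_z⟩ = |a|² - |b|² divided by |a|²+|b|², with a, b the |0⟩, |1⟩ amplitudes.
= (9 - 8)/17 = 1/17.

0.059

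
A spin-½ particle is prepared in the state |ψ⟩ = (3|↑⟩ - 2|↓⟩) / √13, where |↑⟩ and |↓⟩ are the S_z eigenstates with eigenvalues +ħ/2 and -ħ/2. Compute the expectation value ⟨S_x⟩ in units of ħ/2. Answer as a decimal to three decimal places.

⟨σ_x⟩ = 2 Re(a* b)/(|a|²+|b|²) with a = 3, b = -2.
a* b = -6, so ⟨σ_x⟩ = -12/13.
⟨S_x⟩ = (ħ/2)·⟨σ_x⟩.

-0.923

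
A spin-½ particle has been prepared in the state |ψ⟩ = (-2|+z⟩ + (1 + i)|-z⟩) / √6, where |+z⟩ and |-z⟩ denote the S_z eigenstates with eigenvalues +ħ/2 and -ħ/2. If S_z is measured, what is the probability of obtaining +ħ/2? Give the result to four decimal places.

0.6667

The +ħ/2 outcome corresponds to |+z⟩. Its amplitude in |ψ⟩ is -2/√6.
P = |-2|² / 6 = 4/6.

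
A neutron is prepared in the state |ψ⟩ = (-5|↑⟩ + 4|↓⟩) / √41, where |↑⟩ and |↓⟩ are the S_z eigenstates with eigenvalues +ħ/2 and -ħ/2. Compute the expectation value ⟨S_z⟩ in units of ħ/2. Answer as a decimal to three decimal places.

⟨σ_z⟩ = |a|² - |b|² divided by |a|²+|b|², with a, b the |↑⟩, |↓⟩ amplitudes.
= (25 - 16)/41 = 9/41.
⟨S_z⟩ = (ħ/2)·⟨σ_z⟩.

0.220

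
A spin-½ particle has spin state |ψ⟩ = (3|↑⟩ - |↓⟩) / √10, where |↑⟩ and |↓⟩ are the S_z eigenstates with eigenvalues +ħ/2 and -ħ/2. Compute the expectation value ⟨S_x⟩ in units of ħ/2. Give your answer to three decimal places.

⟨σ_x⟩ = 2 Re(a* b)/(|a|²+|b|²) with a = 3, b = -1.
a* b = -3, so ⟨σ_x⟩ = -6/10.
⟨S_x⟩ = (ħ/2)·⟨σ_x⟩.

-0.600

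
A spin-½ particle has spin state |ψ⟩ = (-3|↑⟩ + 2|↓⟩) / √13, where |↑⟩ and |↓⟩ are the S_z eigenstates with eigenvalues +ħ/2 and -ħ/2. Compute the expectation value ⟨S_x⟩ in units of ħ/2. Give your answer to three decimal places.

-0.923

⟨σ_x⟩ = 2 Re(a* b)/(|a|²+|b|²) with a = -3, b = 2.
a* b = -6, so ⟨σ_x⟩ = -12/13.
⟨S_x⟩ = (ħ/2)·⟨σ_x⟩.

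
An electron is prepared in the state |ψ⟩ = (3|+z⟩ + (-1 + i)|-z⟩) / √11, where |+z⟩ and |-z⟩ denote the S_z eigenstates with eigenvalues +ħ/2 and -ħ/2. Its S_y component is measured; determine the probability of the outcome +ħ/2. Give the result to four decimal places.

|+y⟩ = (|+z⟩ + i|-z⟩)/√2, so ⟨+y|ψ⟩ = (4 + i) / (√2·√11).
P = |4 + i|² / 22 = 17/22.

0.7727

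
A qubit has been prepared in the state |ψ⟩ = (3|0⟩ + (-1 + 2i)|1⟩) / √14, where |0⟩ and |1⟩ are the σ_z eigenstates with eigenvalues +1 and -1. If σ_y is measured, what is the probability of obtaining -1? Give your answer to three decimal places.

0.071

|-y⟩ = (|0⟩ - i|1⟩)/√2, so ⟨-y|ψ⟩ = (1 - i) / (√2·√14).
P = |1 - i|² / 28 = 2/28.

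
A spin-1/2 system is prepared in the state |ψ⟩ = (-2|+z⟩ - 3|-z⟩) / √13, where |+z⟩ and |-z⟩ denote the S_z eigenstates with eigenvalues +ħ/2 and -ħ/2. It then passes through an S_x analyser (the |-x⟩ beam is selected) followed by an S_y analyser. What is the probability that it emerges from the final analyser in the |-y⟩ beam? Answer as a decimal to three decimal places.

0.019

First analyser (S_x): P(|-x⟩) = |⟨-x|ψ⟩|² = 1/26.
After stage 1 the state is |-x⟩; P(|-y⟩) = |⟨-y|-x⟩|² = 1/2.
Joint probability = 1/26 × 1/2 = 0.019.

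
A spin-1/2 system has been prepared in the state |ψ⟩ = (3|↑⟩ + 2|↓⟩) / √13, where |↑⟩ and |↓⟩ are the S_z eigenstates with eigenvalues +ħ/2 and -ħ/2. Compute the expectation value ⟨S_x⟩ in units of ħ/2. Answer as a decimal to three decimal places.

0.923

⟨σ_x⟩ = 2 Re(a* b)/(|a|²+|b|²) with a = 3, b = 2.
a* b = 6, so ⟨σ_x⟩ = 12/13.
⟨S_x⟩ = (ħ/2)·⟨σ_x⟩.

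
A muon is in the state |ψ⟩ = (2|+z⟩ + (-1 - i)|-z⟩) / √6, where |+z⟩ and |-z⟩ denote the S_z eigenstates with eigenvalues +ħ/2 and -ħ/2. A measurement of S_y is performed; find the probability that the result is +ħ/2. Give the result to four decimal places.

|+y⟩ = (|+z⟩ + i|-z⟩)/√2, so ⟨+y|ψ⟩ = (1 + i) / (√2·√6).
P = |1 + i|² / 12 = 2/12.

0.1667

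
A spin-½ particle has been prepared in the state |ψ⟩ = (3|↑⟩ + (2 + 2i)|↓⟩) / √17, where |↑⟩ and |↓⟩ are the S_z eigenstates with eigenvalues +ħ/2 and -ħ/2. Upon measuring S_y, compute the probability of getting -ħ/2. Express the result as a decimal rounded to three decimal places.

|-y⟩ = (|↑⟩ - i|↓⟩)/√2, so ⟨-y|ψ⟩ = (1 + 2i) / (√2·√17).
P = |1 + 2i|² / 34 = 5/34.

0.147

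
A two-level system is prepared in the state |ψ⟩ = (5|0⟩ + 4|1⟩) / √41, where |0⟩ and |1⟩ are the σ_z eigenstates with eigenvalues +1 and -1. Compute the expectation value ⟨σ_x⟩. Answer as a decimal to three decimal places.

⟨σ_x⟩ = 2 Re(a* b)/(|a|²+|b|²) with a = 5, b = 4.
a* b = 20, so ⟨σ_x⟩ = 40/41.

0.976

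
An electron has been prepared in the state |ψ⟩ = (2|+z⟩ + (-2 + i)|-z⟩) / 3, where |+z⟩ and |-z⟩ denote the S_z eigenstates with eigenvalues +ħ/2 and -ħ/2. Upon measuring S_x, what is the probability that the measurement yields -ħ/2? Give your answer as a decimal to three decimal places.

0.944

|-x⟩ = (|+z⟩ - |-z⟩)/√2, so ⟨-x|ψ⟩ = (4 - i) / (√2·3).
P = |4 - i|² / 18 = 17/18.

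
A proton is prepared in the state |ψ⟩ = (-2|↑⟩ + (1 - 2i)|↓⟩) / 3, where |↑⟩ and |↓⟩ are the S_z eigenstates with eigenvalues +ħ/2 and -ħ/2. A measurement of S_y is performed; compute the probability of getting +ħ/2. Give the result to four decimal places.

0.9444

|+y⟩ = (|↑⟩ + i|↓⟩)/√2, so ⟨+y|ψ⟩ = (-4 - i) / (√2·3).
P = |-4 - i|² / 18 = 17/18.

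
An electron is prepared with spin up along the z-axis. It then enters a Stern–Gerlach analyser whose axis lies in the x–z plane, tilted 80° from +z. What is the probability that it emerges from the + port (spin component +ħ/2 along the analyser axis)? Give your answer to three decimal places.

For spin-½, the probability of finding spin-up along an axis at angle θ to the initial spin direction is cos²(θ/2); spin-down is sin²(θ/2).
θ = 80°, so P = cos²(40°) ≈ 0.587.

0.587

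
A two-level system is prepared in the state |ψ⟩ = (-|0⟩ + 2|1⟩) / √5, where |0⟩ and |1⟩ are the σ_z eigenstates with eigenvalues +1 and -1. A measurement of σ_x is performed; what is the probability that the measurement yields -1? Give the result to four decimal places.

|-x⟩ = (|0⟩ - |1⟩)/√2, so ⟨-x|ψ⟩ = (-3) / (√2·√5).
P = |-3|² / 10 = 9/10.

0.9000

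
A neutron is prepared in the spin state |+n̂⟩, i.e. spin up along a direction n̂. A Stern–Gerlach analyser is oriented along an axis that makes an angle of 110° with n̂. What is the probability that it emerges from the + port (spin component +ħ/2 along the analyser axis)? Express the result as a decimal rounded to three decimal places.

For spin-½, the probability of finding spin-up along an axis at angle θ to the initial spin direction is cos²(θ/2); spin-down is sin²(θ/2).
θ = 110°, so P = cos²(55°) ≈ 0.329.

0.329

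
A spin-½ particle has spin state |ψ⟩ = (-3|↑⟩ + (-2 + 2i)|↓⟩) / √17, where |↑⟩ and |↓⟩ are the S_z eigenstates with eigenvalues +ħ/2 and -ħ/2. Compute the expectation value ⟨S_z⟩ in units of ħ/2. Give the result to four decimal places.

⟨σ_z⟩ = |a|² - |b|² divided by |a|²+|b|², with a, b the |↑⟩, |↓⟩ amplitudes.
= (9 - 8)/17 = 1/17.
⟨S_z⟩ = (ħ/2)·⟨σ_z⟩.

0.0588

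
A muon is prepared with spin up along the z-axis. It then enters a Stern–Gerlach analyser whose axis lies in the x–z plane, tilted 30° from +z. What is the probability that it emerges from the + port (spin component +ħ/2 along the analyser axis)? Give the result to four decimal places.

For spin-½, the probability of finding spin-up along an axis at angle θ to the initial spin direction is cos²(θ/2); spin-down is sin²(θ/2).
θ = 30°, so P = cos²(15°) ≈ 0.9330.

0.9330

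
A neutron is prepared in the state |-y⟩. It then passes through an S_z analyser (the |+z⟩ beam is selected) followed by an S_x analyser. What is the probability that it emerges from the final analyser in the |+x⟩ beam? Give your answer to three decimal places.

First analyser (S_z): from |-y⟩, P(|+z⟩) = 1/2.
After stage 1 the state is |+z⟩; P(|+x⟩) = |⟨+x|+z⟩|² = 1/2.
Joint probability = 1/2 × 1/2 = 0.250.

0.250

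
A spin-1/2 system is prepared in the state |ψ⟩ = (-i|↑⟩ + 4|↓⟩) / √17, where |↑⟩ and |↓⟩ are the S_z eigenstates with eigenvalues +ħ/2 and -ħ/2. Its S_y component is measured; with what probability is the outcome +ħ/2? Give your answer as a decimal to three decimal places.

|+y⟩ = (|↑⟩ + i|↓⟩)/√2, so ⟨+y|ψ⟩ = (-5i) / (√2·√17).
P = |-5i|² / 34 = 25/34.

0.735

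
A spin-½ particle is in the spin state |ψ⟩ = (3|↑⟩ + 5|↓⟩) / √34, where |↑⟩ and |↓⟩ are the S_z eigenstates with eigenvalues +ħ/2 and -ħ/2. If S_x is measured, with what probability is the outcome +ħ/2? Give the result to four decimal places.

|+x⟩ = (|↑⟩ + |↓⟩)/√2, so ⟨+x|ψ⟩ = (8) / (√2·√34).
P = |8|² / 68 = 64/68.

0.9412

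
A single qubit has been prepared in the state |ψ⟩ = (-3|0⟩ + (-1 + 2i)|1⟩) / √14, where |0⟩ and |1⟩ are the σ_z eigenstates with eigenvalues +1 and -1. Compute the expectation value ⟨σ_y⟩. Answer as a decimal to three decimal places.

-0.857

⟨σ_y⟩ = 2 Im(a* b)/(|a|²+|b|²) with a = -3, b = (-1 + 2i).
a* b = (3 - 6i), so ⟨σ_y⟩ = -12/14.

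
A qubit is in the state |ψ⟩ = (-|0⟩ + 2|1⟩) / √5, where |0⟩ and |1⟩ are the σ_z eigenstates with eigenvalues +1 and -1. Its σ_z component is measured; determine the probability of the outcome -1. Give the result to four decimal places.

0.8000

The -1 outcome corresponds to |1⟩. Its amplitude in |ψ⟩ is 2/√5.
P = |2|² / 5 = 4/5.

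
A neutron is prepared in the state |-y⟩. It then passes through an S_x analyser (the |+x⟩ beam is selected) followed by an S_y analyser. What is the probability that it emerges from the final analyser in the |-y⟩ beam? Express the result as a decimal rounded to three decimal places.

First analyser (S_x): from |-y⟩, P(|+x⟩) = 1/2.
After stage 1 the state is |+x⟩; P(|-y⟩) = |⟨-y|+x⟩|² = 1/2.
Joint probability = 1/2 × 1/2 = 0.250.

0.250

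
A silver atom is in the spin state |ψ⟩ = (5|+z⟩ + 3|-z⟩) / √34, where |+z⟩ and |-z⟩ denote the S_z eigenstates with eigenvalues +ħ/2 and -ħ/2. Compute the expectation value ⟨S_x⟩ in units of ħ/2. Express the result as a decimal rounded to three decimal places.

0.882

⟨σ_x⟩ = 2 Re(a* b)/(|a|²+|b|²) with a = 5, b = 3.
a* b = 15, so ⟨σ_x⟩ = 30/34.
⟨S_x⟩ = (ħ/2)·⟨σ_x⟩.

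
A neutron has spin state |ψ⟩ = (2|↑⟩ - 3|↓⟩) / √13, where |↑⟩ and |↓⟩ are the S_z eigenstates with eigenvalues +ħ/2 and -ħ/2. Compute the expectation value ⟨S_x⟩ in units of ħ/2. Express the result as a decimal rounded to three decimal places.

⟨σ_x⟩ = 2 Re(a* b)/(|a|²+|b|²) with a = 2, b = -3.
a* b = -6, so ⟨σ_x⟩ = -12/13.
⟨S_x⟩ = (ħ/2)·⟨σ_x⟩.

-0.923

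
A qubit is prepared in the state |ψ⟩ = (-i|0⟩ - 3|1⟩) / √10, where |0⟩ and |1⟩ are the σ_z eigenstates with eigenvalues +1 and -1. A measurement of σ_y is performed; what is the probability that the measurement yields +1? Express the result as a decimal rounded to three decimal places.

0.200

|+y⟩ = (|0⟩ + i|1⟩)/√2, so ⟨+y|ψ⟩ = (2i) / (√2·√10).
P = |2i|² / 20 = 4/20.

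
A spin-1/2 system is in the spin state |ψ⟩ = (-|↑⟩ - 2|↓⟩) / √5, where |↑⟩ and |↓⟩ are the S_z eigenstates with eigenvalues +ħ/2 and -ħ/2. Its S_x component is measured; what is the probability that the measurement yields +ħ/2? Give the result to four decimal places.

|+x⟩ = (|↑⟩ + |↓⟩)/√2, so ⟨+x|ψ⟩ = (-3) / (√2·√5).
P = |-3|² / 10 = 9/10.

0.9000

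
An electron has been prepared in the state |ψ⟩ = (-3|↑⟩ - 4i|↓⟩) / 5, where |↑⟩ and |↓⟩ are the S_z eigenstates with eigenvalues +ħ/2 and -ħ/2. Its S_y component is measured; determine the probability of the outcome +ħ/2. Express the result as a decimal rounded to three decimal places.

0.980

|+y⟩ = (|↑⟩ + i|↓⟩)/√2, so ⟨+y|ψ⟩ = (-7) / (√2·5).
P = |-7|² / 50 = 49/50.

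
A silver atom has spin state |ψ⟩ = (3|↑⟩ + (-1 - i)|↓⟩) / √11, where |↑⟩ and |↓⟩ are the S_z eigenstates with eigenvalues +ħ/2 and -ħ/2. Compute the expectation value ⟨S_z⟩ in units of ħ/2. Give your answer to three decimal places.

0.636

⟨σ_z⟩ = |a|² - |b|² divided by |a|²+|b|², with a, b the |↑⟩, |↓⟩ amplitudes.
= (9 - 2)/11 = 7/11.
⟨S_z⟩ = (ħ/2)·⟨σ_z⟩.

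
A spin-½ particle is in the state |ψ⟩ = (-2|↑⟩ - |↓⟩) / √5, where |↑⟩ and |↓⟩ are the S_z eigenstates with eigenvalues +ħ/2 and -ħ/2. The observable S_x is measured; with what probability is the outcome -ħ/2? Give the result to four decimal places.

|-x⟩ = (|↑⟩ - |↓⟩)/√2, so ⟨-x|ψ⟩ = (-1) / (√2·√5).
P = |-1|² / 10 = 1/10.

0.1000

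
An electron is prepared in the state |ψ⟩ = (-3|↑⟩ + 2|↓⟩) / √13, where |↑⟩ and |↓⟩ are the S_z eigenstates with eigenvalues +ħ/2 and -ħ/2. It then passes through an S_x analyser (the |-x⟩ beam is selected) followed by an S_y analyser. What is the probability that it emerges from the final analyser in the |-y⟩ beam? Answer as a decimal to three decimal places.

0.481

First analyser (S_x): P(|-x⟩) = |⟨-x|ψ⟩|² = 25/26.
After stage 1 the state is |-x⟩; P(|-y⟩) = |⟨-y|-x⟩|² = 1/2.
Joint probability = 25/26 × 1/2 = 0.481.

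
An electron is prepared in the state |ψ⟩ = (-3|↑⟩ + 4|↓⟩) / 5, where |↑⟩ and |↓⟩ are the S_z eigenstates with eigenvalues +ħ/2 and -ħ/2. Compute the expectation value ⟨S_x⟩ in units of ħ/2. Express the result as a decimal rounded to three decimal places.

-0.960

⟨σ_x⟩ = 2 Re(a* b)/(|a|²+|b|²) with a = -3, b = 4.
a* b = -12, so ⟨σ_x⟩ = -24/25.
⟨S_x⟩ = (ħ/2)·⟨σ_x⟩.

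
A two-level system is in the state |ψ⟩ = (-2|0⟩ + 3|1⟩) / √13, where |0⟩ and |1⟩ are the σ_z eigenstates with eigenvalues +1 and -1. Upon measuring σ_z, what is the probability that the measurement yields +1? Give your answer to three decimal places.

0.308

The +1 outcome corresponds to |0⟩. Its amplitude in |ψ⟩ is -2/√13.
P = |-2|² / 13 = 4/13.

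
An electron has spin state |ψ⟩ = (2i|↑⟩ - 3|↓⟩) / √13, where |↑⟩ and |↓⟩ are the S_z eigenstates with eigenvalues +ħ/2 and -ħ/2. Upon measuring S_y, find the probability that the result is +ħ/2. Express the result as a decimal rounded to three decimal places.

|+y⟩ = (|↑⟩ + i|↓⟩)/√2, so ⟨+y|ψ⟩ = (5i) / (√2·√13).
P = |5i|² / 26 = 25/26.

0.962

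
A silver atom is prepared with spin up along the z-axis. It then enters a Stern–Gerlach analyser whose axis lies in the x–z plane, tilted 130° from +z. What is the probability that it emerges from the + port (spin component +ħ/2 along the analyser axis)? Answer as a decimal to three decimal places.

For spin-½, the probability of finding spin-up along an axis at angle θ to the initial spin direction is cos²(θ/2); spin-down is sin²(θ/2).
θ = 130°, so P = cos²(65°) ≈ 0.179.

0.179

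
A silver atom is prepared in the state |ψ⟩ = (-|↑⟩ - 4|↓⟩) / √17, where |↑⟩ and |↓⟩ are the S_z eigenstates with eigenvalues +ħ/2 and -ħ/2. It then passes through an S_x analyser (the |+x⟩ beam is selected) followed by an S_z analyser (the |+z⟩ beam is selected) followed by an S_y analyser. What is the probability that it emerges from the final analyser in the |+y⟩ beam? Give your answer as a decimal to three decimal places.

0.184

First analyser (S_x): P(|+x⟩) = |⟨+x|ψ⟩|² = 25/34.
After stage 1 the state is |+x⟩; P(|+z⟩) = |⟨+z|+x⟩|² = 1/2.
After stage 2 the state is |+z⟩; P(|+y⟩) = |⟨+y|+z⟩|² = 1/2.
Joint probability = 25/34 × 1/2 × 1/2 = 0.184.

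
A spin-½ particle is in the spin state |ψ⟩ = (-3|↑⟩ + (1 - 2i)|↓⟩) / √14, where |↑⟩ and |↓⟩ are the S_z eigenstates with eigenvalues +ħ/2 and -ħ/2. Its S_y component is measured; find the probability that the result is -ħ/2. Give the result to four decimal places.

0.0714

|-y⟩ = (|↑⟩ - i|↓⟩)/√2, so ⟨-y|ψ⟩ = (-1 + i) / (√2·√14).
P = |-1 + i|² / 28 = 2/28.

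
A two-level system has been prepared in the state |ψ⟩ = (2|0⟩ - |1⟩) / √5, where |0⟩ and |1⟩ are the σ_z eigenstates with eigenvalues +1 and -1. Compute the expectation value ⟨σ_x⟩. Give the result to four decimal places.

-0.8000

⟨σ_x⟩ = 2 Re(a* b)/(|a|²+|b|²) with a = 2, b = -1.
a* b = -2, so ⟨σ_x⟩ = -4/5.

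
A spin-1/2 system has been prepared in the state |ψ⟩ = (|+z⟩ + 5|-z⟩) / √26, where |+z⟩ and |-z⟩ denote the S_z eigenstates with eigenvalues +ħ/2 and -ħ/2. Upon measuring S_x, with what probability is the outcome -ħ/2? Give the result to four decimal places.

|-x⟩ = (|+z⟩ - |-z⟩)/√2, so ⟨-x|ψ⟩ = (-4) / (√2·√26).
P = |-4|² / 52 = 16/52.

0.3077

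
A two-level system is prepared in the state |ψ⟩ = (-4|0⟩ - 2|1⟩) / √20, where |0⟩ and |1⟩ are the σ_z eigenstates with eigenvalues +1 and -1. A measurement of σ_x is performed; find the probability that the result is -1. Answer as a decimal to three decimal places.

0.100

|-x⟩ = (|0⟩ - |1⟩)/√2, so ⟨-x|ψ⟩ = (-2) / (√2·√20).
P = |-2|² / 40 = 4/40.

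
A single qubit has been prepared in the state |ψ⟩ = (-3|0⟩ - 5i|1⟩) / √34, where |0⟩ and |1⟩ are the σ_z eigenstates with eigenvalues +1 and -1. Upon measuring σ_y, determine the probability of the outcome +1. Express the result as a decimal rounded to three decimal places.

0.941

|+y⟩ = (|0⟩ + i|1⟩)/√2, so ⟨+y|ψ⟩ = (-8) / (√2·√34).
P = |-8|² / 68 = 64/68.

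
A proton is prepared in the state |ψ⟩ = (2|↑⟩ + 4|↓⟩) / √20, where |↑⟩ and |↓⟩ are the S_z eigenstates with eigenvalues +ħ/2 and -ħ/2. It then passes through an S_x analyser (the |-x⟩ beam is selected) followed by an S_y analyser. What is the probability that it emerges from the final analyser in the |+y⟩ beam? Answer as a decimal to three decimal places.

0.050

First analyser (S_x): P(|-x⟩) = |⟨-x|ψ⟩|² = 4/40.
After stage 1 the state is |-x⟩; P(|+y⟩) = |⟨+y|-x⟩|² = 1/2.
Joint probability = 4/40 × 1/2 = 0.050.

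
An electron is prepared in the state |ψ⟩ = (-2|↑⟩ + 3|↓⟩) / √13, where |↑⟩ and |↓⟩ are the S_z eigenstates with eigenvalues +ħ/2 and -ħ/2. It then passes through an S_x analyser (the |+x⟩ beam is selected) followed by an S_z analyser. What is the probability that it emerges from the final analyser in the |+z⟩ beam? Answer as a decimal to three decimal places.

First analyser (S_x): P(|+x⟩) = |⟨+x|ψ⟩|² = 1/26.
After stage 1 the state is |+x⟩; P(|+z⟩) = |⟨+z|+x⟩|² = 1/2.
Joint probability = 1/26 × 1/2 = 0.019.

0.019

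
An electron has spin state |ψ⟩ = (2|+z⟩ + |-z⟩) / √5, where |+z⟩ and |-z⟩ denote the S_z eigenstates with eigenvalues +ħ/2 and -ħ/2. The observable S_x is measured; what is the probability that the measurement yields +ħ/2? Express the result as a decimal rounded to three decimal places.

|+x⟩ = (|+z⟩ + |-z⟩)/√2, so ⟨+x|ψ⟩ = (3) / (√2·√5).
P = |3|² / 10 = 9/10.

0.900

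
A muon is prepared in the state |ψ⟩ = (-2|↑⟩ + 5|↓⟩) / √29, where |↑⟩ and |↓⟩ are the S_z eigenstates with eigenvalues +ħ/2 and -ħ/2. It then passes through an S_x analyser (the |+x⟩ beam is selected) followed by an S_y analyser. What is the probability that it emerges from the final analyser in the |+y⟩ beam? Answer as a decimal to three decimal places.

0.078

First analyser (S_x): P(|+x⟩) = |⟨+x|ψ⟩|² = 9/58.
After stage 1 the state is |+x⟩; P(|+y⟩) = |⟨+y|+x⟩|² = 1/2.
Joint probability = 9/58 × 1/2 = 0.078.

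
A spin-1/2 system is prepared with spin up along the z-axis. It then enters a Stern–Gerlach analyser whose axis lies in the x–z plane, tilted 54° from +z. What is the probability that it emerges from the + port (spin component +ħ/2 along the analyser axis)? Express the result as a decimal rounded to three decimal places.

0.794

For spin-½, the probability of finding spin-up along an axis at angle θ to the initial spin direction is cos²(θ/2); spin-down is sin²(θ/2).
θ = 54°, so P = cos²(27°) ≈ 0.794.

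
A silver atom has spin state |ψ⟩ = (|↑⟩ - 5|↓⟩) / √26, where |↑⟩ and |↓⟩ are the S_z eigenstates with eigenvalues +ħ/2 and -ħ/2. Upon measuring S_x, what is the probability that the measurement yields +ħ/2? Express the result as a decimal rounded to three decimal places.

0.308

|+x⟩ = (|↑⟩ + |↓⟩)/√2, so ⟨+x|ψ⟩ = (-4) / (√2·√26).
P = |-4|² / 52 = 16/52.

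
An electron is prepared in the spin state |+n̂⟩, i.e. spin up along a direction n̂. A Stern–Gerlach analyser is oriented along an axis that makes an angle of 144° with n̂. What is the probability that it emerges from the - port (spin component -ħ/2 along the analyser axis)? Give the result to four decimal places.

For spin-½, the probability of finding spin-up along an axis at angle θ to the initial spin direction is cos²(θ/2); spin-down is sin²(θ/2).
θ = 144°, so P = sin²(72°) ≈ 0.9045.

0.9045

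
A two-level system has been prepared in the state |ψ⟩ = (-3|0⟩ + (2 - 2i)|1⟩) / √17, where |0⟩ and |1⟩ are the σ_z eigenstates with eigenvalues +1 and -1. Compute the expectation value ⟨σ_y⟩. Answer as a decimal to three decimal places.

⟨σ_y⟩ = 2 Im(a* b)/(|a|²+|b|²) with a = -3, b = (2 - 2i).
a* b = (-6 + 6i), so ⟨σ_y⟩ = 12/17.

0.706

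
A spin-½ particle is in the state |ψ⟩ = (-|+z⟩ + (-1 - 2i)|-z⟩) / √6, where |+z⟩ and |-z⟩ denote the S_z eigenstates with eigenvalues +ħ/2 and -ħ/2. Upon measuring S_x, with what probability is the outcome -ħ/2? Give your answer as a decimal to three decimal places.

|-x⟩ = (|+z⟩ - |-z⟩)/√2, so ⟨-x|ψ⟩ = (2i) / (√2·√6).
P = |2i|² / 12 = 4/12.

0.333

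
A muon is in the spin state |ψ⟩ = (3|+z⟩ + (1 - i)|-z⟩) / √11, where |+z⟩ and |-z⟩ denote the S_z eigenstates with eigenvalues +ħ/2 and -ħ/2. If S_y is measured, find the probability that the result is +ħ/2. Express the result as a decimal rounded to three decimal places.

0.227

|+y⟩ = (|+z⟩ + i|-z⟩)/√2, so ⟨+y|ψ⟩ = (2 - i) / (√2·√11).
P = |2 - i|² / 22 = 5/22.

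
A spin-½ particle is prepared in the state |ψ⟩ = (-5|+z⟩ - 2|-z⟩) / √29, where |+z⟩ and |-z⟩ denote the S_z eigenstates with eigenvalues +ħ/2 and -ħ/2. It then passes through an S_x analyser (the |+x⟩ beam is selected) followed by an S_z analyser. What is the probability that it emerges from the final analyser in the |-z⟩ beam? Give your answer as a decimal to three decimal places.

0.422

First analyser (S_x): P(|+x⟩) = |⟨+x|ψ⟩|² = 49/58.
After stage 1 the state is |+x⟩; P(|-z⟩) = |⟨-z|+x⟩|² = 1/2.
Joint probability = 49/58 × 1/2 = 0.422.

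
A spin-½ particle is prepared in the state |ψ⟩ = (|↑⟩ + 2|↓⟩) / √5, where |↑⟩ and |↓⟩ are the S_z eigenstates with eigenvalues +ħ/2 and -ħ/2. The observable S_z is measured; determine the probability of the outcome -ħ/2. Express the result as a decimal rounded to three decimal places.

The -ħ/2 outcome corresponds to |↓⟩. Its amplitude in |ψ⟩ is 2/√5.
P = |2|² / 5 = 4/5.

0.800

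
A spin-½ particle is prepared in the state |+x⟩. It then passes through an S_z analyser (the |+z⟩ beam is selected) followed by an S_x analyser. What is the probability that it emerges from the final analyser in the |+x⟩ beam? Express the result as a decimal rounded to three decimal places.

First analyser (S_z): from |+x⟩, P(|+z⟩) = 1/2.
After stage 1 the state is |+z⟩; P(|+x⟩) = |⟨+x|+z⟩|² = 1/2.
Joint probability = 1/2 × 1/2 = 0.250.

0.250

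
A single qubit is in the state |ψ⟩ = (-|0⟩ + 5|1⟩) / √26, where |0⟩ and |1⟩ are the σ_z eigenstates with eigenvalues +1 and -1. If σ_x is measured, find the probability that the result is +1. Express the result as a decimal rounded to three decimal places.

0.308

|+x⟩ = (|0⟩ + |1⟩)/√2, so ⟨+x|ψ⟩ = (4) / (√2·√26).
P = |4|² / 52 = 16/52.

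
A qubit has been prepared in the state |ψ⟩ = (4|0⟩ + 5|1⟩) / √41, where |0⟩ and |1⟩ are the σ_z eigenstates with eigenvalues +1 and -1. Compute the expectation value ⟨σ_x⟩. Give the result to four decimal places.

⟨σ_x⟩ = 2 Re(a* b)/(|a|²+|b|²) with a = 4, b = 5.
a* b = 20, so ⟨σ_x⟩ = 40/41.

0.9756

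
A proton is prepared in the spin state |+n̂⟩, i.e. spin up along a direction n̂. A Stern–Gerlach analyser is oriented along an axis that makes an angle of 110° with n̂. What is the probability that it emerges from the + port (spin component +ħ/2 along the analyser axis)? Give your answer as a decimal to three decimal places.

For spin-½, the probability of finding spin-up along an axis at angle θ to the initial spin direction is cos²(θ/2); spin-down is sin²(θ/2).
θ = 110°, so P = cos²(55°) ≈ 0.329.

0.329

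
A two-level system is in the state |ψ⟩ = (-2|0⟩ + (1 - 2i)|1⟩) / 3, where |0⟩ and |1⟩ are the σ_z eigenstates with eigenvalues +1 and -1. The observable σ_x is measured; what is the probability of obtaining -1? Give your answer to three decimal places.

|-x⟩ = (|0⟩ - |1⟩)/√2, so ⟨-x|ψ⟩ = (-3 + 2i) / (√2·3).
P = |-3 + 2i|² / 18 = 13/18.

0.722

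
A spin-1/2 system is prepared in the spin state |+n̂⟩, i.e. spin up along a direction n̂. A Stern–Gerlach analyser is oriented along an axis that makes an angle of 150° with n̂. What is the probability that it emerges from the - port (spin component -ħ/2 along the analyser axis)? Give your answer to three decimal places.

0.933

For spin-½, the probability of finding spin-up along an axis at angle θ to the initial spin direction is cos²(θ/2); spin-down is sin²(θ/2).
θ = 150°, so P = sin²(75°) ≈ 0.933.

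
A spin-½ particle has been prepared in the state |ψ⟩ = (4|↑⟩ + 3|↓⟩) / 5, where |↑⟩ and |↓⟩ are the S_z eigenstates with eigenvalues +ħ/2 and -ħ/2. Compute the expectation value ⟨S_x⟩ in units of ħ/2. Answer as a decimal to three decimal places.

⟨σ_x⟩ = 2 Re(a* b)/(|a|²+|b|²) with a = 4, b = 3.
a* b = 12, so ⟨σ_x⟩ = 24/25.
⟨S_x⟩ = (ħ/2)·⟨σ_x⟩.

0.960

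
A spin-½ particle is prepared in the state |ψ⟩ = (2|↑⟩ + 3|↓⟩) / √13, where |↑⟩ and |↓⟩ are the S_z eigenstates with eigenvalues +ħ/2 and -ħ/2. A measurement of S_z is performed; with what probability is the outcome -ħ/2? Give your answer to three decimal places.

The -ħ/2 outcome corresponds to |↓⟩. Its amplitude in |ψ⟩ is 3/√13.
P = |3|² / 13 = 9/13.

0.692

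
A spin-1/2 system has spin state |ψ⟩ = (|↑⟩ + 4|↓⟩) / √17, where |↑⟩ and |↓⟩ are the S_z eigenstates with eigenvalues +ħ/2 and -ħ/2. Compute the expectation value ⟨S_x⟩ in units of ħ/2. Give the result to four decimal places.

⟨σ_x⟩ = 2 Re(a* b)/(|a|²+|b|²) with a = 1, b = 4.
a* b = 4, so ⟨σ_x⟩ = 8/17.
⟨S_x⟩ = (ħ/2)·⟨σ_x⟩.

0.4706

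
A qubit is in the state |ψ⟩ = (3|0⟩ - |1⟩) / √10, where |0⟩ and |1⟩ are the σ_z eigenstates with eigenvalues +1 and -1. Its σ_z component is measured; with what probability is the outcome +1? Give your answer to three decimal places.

0.900

The +1 outcome corresponds to |0⟩. Its amplitude in |ψ⟩ is 3/√10.
P = |3|² / 10 = 9/10.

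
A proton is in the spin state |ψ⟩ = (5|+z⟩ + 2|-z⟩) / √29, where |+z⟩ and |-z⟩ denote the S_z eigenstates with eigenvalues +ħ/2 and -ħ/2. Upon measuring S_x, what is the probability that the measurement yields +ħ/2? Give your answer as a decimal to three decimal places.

0.845

|+x⟩ = (|+z⟩ + |-z⟩)/√2, so ⟨+x|ψ⟩ = (7) / (√2·√29).
P = |7|² / 58 = 49/58.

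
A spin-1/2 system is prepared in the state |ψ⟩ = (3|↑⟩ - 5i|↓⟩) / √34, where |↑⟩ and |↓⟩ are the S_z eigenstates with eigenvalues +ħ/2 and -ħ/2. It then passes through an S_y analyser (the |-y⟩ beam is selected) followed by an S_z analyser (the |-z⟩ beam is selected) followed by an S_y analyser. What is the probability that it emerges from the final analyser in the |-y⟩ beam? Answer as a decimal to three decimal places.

0.235

First analyser (S_y): P(|-y⟩) = |⟨-y|ψ⟩|² = 64/68.
After stage 1 the state is |-y⟩; P(|-z⟩) = |⟨-z|-y⟩|² = 1/2.
After stage 2 the state is |-z⟩; P(|-y⟩) = |⟨-y|-z⟩|² = 1/2.
Joint probability = 64/68 × 1/2 × 1/2 = 0.235.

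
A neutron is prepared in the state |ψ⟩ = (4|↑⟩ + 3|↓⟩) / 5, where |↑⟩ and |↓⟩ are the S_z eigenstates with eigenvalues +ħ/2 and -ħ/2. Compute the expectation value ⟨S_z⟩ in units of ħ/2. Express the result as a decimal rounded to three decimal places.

⟨σ_z⟩ = |a|² - |b|² divided by |a|²+|b|², with a, b the |↑⟩, |↓⟩ amplitudes.
= (16 - 9)/25 = 7/25.
⟨S_z⟩ = (ħ/2)·⟨σ_z⟩.

0.280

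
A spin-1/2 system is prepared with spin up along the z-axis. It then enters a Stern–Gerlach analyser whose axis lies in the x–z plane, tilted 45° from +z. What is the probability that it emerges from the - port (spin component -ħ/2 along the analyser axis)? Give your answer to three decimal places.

For spin-½, the probability of finding spin-up along an axis at angle θ to the initial spin direction is cos²(θ/2); spin-down is sin²(θ/2).
θ = 45°, so P = sin²(22.5°) ≈ 0.146.

0.146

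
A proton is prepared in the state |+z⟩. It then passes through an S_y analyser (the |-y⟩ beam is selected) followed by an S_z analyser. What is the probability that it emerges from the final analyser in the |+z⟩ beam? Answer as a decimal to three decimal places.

0.250

First analyser (S_y): from |+z⟩, P(|-y⟩) = 1/2.
After stage 1 the state is |-y⟩; P(|+z⟩) = |⟨+z|-y⟩|² = 1/2.
Joint probability = 1/2 × 1/2 = 0.250.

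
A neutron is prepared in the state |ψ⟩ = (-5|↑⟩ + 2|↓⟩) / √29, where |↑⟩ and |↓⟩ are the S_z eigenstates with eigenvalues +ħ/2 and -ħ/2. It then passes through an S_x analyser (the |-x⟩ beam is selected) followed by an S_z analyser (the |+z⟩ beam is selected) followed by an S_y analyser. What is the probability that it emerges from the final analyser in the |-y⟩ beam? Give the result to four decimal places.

0.2112

First analyser (S_x): P(|-x⟩) = |⟨-x|ψ⟩|² = 49/58.
After stage 1 the state is |-x⟩; P(|+z⟩) = |⟨+z|-x⟩|² = 1/2.
After stage 2 the state is |+z⟩; P(|-y⟩) = |⟨-y|+z⟩|² = 1/2.
Joint probability = 49/58 × 1/2 × 1/2 = 0.2112.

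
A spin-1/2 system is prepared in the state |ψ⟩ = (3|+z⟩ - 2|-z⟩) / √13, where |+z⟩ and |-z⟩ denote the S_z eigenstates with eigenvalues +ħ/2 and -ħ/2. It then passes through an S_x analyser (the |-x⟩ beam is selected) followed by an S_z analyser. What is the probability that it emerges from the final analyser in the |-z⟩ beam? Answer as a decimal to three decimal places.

First analyser (S_x): P(|-x⟩) = |⟨-x|ψ⟩|² = 25/26.
After stage 1 the state is |-x⟩; P(|-z⟩) = |⟨-z|-x⟩|² = 1/2.
Joint probability = 25/26 × 1/2 = 0.481.

0.481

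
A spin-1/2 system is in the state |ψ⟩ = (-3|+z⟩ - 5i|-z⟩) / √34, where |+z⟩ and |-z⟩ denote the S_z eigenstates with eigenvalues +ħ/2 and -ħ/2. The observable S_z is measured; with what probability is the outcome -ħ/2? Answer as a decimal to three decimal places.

0.735

The -ħ/2 outcome corresponds to |-z⟩. Its amplitude in |ψ⟩ is -5i/√34.
P = |-5i|² / 34 = 25/34.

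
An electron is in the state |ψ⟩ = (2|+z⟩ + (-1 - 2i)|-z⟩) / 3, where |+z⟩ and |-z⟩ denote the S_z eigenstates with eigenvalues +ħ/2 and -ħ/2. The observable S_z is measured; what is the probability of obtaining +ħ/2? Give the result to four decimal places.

The +ħ/2 outcome corresponds to |+z⟩. Its amplitude in |ψ⟩ is 2/3.
P = |2|² / 9 = 4/9.

0.4444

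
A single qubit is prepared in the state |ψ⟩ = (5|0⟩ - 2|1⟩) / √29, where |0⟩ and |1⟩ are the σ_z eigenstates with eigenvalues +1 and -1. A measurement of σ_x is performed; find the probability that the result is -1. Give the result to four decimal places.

0.8448

|-x⟩ = (|0⟩ - |1⟩)/√2, so ⟨-x|ψ⟩ = (7) / (√2·√29).
P = |7|² / 58 = 49/58.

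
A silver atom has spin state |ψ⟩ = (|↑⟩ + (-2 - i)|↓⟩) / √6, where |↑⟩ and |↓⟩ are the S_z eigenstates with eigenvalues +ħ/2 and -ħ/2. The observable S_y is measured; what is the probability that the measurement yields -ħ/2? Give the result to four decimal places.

|-y⟩ = (|↑⟩ - i|↓⟩)/√2, so ⟨-y|ψ⟩ = (2 - 2i) / (√2·√6).
P = |2 - 2i|² / 12 = 8/12.

0.6667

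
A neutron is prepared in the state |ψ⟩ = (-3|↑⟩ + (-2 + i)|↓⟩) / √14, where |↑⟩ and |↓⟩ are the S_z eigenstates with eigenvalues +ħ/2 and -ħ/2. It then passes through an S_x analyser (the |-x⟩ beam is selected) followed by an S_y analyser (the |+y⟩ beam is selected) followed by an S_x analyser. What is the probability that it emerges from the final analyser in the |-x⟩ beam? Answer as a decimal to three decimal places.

0.018

First analyser (S_x): P(|-x⟩) = |⟨-x|ψ⟩|² = 2/28.
After stage 1 the state is |-x⟩; P(|+y⟩) = |⟨+y|-x⟩|² = 1/2.
After stage 2 the state is |+y⟩; P(|-x⟩) = |⟨-x|+y⟩|² = 1/2.
Joint probability = 2/28 × 1/2 × 1/2 = 0.018.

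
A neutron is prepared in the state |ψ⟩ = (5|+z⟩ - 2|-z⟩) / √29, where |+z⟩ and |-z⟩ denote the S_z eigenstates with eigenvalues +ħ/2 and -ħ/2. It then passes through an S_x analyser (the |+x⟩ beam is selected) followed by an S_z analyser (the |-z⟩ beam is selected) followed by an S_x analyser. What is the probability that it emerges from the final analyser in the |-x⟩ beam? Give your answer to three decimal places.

First analyser (S_x): P(|+x⟩) = |⟨+x|ψ⟩|² = 9/58.
After stage 1 the state is |+x⟩; P(|-z⟩) = |⟨-z|+x⟩|² = 1/2.
After stage 2 the state is |-z⟩; P(|-x⟩) = |⟨-x|-z⟩|² = 1/2.
Joint probability = 9/58 × 1/2 × 1/2 = 0.039.

0.039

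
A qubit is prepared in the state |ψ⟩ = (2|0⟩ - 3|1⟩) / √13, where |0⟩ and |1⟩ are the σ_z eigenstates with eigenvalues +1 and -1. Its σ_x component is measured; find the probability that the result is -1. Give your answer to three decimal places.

|-x⟩ = (|0⟩ - |1⟩)/√2, so ⟨-x|ψ⟩ = (5) / (√2·√13).
P = |5|² / 26 = 25/26.

0.962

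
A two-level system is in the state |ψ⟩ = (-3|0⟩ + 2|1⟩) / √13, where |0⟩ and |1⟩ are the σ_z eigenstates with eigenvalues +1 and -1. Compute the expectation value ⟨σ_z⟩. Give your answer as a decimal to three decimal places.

0.385

⟨σ_z⟩ = |a|² - |b|² divided by |a|²+|b|², with a, b the |0⟩, |1⟩ amplitudes.
= (9 - 4)/13 = 5/13.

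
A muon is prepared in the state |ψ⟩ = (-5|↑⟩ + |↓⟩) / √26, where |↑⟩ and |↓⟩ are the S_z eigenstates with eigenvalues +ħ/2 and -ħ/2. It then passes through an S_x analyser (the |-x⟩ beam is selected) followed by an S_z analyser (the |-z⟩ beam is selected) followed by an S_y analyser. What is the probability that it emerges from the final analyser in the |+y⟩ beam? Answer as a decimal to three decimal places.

0.173

First analyser (S_x): P(|-x⟩) = |⟨-x|ψ⟩|² = 36/52.
After stage 1 the state is |-x⟩; P(|-z⟩) = |⟨-z|-x⟩|² = 1/2.
After stage 2 the state is |-z⟩; P(|+y⟩) = |⟨+y|-z⟩|² = 1/2.
Joint probability = 36/52 × 1/2 × 1/2 = 0.173.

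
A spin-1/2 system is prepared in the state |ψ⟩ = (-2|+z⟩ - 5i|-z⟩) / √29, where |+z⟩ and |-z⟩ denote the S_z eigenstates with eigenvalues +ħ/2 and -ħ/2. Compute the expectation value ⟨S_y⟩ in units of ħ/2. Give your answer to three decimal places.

0.690

⟨σ_y⟩ = 2 Im(a* b)/(|a|²+|b|²) with a = -2, b = -5i.
a* b = 10i, so ⟨σ_y⟩ = 20/29.
⟨S_y⟩ = (ħ/2)·⟨σ_y⟩.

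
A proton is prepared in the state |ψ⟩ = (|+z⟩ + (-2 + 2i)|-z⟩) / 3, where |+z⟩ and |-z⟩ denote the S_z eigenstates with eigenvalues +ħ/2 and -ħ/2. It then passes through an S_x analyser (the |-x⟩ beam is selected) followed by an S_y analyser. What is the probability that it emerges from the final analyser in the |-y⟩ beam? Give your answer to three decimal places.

First analyser (S_x): P(|-x⟩) = |⟨-x|ψ⟩|² = 13/18.
After stage 1 the state is |-x⟩; P(|-y⟩) = |⟨-y|-x⟩|² = 1/2.
Joint probability = 13/18 × 1/2 = 0.361.

0.361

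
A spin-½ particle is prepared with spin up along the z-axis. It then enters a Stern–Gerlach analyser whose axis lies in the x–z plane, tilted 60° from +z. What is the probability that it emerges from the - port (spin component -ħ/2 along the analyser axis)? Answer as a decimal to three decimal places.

For spin-½, the probability of finding spin-up along an axis at angle θ to the initial spin direction is cos²(θ/2); spin-down is sin²(θ/2).
θ = 60°, so P = sin²(30°) ≈ 0.250.

0.250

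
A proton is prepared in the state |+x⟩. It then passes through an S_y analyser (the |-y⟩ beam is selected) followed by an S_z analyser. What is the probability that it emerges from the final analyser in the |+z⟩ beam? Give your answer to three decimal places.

First analyser (S_y): from |+x⟩, P(|-y⟩) = 1/2.
After stage 1 the state is |-y⟩; P(|+z⟩) = |⟨+z|-y⟩|² = 1/2.
Joint probability = 1/2 × 1/2 = 0.250.

0.250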